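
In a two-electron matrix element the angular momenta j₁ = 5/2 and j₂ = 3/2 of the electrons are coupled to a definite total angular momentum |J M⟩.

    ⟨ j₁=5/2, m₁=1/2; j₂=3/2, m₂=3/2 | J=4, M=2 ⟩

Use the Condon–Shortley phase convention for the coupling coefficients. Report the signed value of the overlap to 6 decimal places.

+0.597614  (= +√(5/14))

triangle: 0!*5!*3!/9! = 720/362880
(j±m)!: 3!*2!*3!*0!*6!*2! = 103680
prefactor² = (2J+1)*Δ*N² = 12960/7
  k=0: +1/(0!*0!*2!*3!*3!*0!) = 1/72
Σ = 1/72  ⇒  CG² = 12960/7*(1/72)² = 5/14
CG = +√(5/14) = +0.597614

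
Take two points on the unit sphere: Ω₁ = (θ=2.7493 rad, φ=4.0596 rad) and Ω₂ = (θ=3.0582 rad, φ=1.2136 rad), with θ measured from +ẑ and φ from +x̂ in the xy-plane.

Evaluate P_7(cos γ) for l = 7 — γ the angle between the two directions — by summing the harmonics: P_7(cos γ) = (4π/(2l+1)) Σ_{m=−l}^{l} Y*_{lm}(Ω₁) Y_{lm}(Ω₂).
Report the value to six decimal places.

-0.393501

Addition theorem: P_7(cos γ) = (4π/15) Σ_m Y*_{lm}(Ω₁) Y_{lm}(Ω₂), m = −7…7:
  m=-7: (-0.000591, -0.000085) × (-0.000000, -0.000000) = (0.000000, 0.000000)  (running Σ = (0.000000, 0.000000))
  m=-6: (-0.003856, 0.003778) × (-0.000000, 0.000001) = (-0.000000, -0.000000)  (running Σ = (-0.000000, -0.000000))
  m=-5: (0.003694, 0.030041) × (0.000017, 0.000004) = (-0.000000, 0.000001)  (running Σ = (-0.000000, 0.000001))
  m=-4: (0.101213, 0.059362) × (-0.000049, -0.000345) = (0.000016, -0.000038)  (running Σ = (0.000015, -0.000037))
  m=-3: (0.291321, -0.118923) × (-0.004406, 0.002402) = (-0.000998, 0.001224)  (running Σ = (-0.000982, 0.001186))
  m=-2: (0.140302, -0.516544) × (0.038237, 0.033159) = (0.022493, -0.015099)  (running Σ = (0.021510, -0.013912))
  m=-1: (-0.243830, -0.318892) × (0.113553, -0.304265) = (-0.124716, 0.037978)  (running Σ = (-0.103205, 0.024065))
  m=0: (0.266304, -0.000000) × (-0.988709, 0.000000) = (-0.263297, 0.000000)  (running Σ = (-0.366502, 0.024065))
  m=1: (0.243830, -0.318892) × (-0.113553, -0.304265) = (-0.124716, -0.037978)  (running Σ = (-0.491218, -0.013912))
  m=2: (0.140302, 0.516544) × (0.038237, -0.033159) = (0.022493, 0.015099)  (running Σ = (-0.468725, 0.001186))
  m=3: (-0.291321, -0.118923) × (0.004406, 0.002402) = (-0.000998, -0.001224)  (running Σ = (-0.469723, -0.000037))
  m=4: (0.101213, -0.059362) × (-0.000049, 0.000345) = (0.000016, 0.000038)  (running Σ = (-0.469708, 0.000001))
  m=5: (-0.003694, 0.030041) × (-0.000017, 0.000004) = (-0.000000, -0.000001)  (running Σ = (-0.469708, -0.000000))
  m=6: (-0.003856, -0.003778) × (-0.000000, -0.000001) = (-0.000000, 0.000000)  (running Σ = (-0.469708, 0.000000))
  m=7: (0.000591, -0.000085) × (0.000000, -0.000000) = (0.000000, -0.000000)  (running Σ = (-0.469708, 0.000000))
Total Σ_m = (-0.469708, 0.000000). Multiply by 0.837758: (-0.393501, 0.000000). P_7(cos γ) = -0.393501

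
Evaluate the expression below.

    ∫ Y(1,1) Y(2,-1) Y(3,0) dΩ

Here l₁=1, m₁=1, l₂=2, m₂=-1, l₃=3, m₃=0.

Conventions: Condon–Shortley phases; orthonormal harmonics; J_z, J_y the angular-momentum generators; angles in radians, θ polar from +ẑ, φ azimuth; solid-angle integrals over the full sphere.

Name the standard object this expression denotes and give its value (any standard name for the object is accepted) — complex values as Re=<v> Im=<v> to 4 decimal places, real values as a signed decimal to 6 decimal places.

This is a Gaunt coefficient — the integral of a triple product of spherical harmonics over the sphere.
m-sum 0 ✓  L=6 even ✓  1≤3≤3 ✓
Π(2lᵢ+1) = 3×5×7 = 105
triangle coeff Δ(1,2,3) = 1/105
Σ_t [0,0]: t=0:+1/4 = 1/4
(3j)²=3/35 [(1 2 3; 0 0 0)], sign=-1
Σ_t [0,0]: t=0:+1/12 = 1/12
(3j)²=1/35 [(1 2 3; 1 -1 0)], sign=-1
⇒ 4πI² = 9/35
I = (+1)√(9/35/(4π)) = 0.14304817

Gaunt coefficient, +0.143048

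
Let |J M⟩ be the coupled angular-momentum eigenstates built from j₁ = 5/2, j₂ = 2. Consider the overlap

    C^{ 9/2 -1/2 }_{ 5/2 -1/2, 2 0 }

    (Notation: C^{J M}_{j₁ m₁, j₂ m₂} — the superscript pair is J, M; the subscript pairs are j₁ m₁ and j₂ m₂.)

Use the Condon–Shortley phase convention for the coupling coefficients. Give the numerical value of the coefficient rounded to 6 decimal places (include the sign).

+√(10/21) = +0.690066

j₁+j₂−J=0  J+j₁−j₂=5  J−j₁+j₂=4  j₁+j₂+J+1=10
(j₁±m₁, j₂±m₂, J±M) = (2,3,2,2,4,5)
P² = 7680/7
sum k=0..0:
  [0] +1/48 = 1/48
S = 1/48
C² = P²·S² = 10/21 ; C = +0.690066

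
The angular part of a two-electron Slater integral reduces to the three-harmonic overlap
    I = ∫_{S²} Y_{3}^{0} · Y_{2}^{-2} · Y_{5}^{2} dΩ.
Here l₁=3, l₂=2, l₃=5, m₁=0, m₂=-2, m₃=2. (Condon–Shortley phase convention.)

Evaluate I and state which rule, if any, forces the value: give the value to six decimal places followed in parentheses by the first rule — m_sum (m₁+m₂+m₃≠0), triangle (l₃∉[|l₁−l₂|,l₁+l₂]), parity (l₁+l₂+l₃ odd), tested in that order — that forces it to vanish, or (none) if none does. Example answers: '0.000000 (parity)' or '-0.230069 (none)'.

Rules hold: Σm=0, L=10 even, 1≤5≤5.
N = 7·5·11 = 385
Δ = 0!·6!·4!/11! = 1/2310
Racah Σ t=0..0: t=0:+1/144 = 1/144
⇒ 3j(3 2 5; 0 0 0)² = 10/231, sgn -1
Racah Σ t=0..0: t=0:+1/864 = 1/864
⇒ 3j(3 2 5; 0 -2 2)² = 1/66, sgn -1
4πI² = N·(3j₀)²·(3jₘ)² = 25/99
I = +1·√(0.252525/4π) = 0.14175797
No selection rule forces the value: the integral is nonzero (none).

0.141758 (none)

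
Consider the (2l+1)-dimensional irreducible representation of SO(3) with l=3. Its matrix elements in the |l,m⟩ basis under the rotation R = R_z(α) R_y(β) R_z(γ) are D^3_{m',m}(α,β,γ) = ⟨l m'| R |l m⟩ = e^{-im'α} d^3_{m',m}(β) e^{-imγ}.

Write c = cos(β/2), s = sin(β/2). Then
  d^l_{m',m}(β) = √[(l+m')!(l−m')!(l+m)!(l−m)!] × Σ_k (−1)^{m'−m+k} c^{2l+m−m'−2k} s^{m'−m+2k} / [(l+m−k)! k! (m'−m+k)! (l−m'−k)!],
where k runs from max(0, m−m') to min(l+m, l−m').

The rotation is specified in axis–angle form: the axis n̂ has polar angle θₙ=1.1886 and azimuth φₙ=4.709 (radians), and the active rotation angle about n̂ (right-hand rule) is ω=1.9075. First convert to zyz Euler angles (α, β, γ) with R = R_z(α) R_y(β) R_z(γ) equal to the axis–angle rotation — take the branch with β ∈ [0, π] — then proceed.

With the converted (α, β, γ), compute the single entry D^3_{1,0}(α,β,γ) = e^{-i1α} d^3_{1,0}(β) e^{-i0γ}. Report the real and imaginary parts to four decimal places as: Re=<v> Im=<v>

Re=-0.3398 Im=0.1771

Axis–angle → zyz. n̂ = (sinθₙcosφₙ, sinθₙsinφₙ, cosθₙ) = (-0.003144, -0.927842, +0.372959), ω = 1.9075.
R = I cosω + sinω [n̂]ₓ + (1−cosω) n̂n̂ᵀ gives
  R = [-0.330365, -0.348136, -0.877303; +0.355899, +0.814933, -0.457406; +0.874183, -0.463342, -0.145324]
β = atan2(√(R₁₃²+R₂₃²), R₃₃) = 1.716637; α = atan2(R₂₃, R₁₃) mod 2π = 3.622195; γ = atan2(R₃₂, −R₃₁) mod 2π = 3.628973
First d^3_{1,0}(β=1.7166), then the phase factors e^{-i(1)α} and e^{-i(0)γ}:
c=cos(1.716637/2)=0.653711, s=sin(1.716637/2)=0.756744; N=√[24·2·6·6]=41.569219
The bounds max(0,m−m')=0 and min(l+m,l−m')=2 give 3 terms
  k=0: (−1)^1·41.5692/(12)·0.6537^5·0.7567^1 = -0.312945
  k=1: (−1)^2·41.5692/(4)·0.6537^3·0.7567^3 = +1.258104
  k=2: (−1)^3·41.5692/(12)·0.6537^1·0.7567^5 = -0.561982
d^3_{1,0}(1.7166) = -0.312945 +1.258104 -0.561982 = +0.383177
Attach z-rotation phases: D = e^{-i(1)(3.6222)}·(+0.383177)·e^{-i(0)(3.6290)} = -0.339769+0.177148i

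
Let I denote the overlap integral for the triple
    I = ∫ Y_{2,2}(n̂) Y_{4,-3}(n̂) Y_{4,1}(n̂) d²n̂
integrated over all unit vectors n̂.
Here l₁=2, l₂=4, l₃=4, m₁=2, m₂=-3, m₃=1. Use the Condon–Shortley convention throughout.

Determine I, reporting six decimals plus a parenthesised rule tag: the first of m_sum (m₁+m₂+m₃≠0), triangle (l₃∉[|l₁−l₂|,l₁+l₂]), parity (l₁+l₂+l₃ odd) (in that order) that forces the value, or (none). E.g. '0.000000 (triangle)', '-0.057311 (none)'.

m-sum 0 ✓  L=10 even ✓  2≤4≤6 ✓
Π(2lᵢ+1) = 5×9×9 = 405
triangle coeff Δ(2,4,4) = 1/13860
Σ_t [0,2]: t=0:+1/192 t=1:−1/36 t=2:+1/192 = -5/288
(3j)²=20/693 [(2 4 4; 0 0 0)], sign=-1
Σ_t [0,0]: t=0:+1/480 = 1/480
(3j)²=3/110 [(2 4 4; 2 -3 1)], sign=-1
⇒ 4πI² = 270/847
I = (+1)√(270/847/(4π)) = 0.15927046
No selection rule forces the value: the integral is nonzero (none).

0.159270 (none)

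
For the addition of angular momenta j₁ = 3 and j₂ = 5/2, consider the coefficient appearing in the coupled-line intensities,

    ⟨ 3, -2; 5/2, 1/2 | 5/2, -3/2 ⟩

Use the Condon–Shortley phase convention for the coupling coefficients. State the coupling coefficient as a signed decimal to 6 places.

+√(1/14) ≈ +0.267261

√[6·3!3!2!/9! · 1!5!3!2!1!4!] = √(288/7)
  +(−1)^2/∏(2,1,3,1,0,1)! = 1/12  (running 1/12)
  +(−1)^3/∏(3,0,2,0,1,2)! = -1/24  (running 1/24)
⟨..|..⟩ = √(288/7)·(1/24) = +0.267261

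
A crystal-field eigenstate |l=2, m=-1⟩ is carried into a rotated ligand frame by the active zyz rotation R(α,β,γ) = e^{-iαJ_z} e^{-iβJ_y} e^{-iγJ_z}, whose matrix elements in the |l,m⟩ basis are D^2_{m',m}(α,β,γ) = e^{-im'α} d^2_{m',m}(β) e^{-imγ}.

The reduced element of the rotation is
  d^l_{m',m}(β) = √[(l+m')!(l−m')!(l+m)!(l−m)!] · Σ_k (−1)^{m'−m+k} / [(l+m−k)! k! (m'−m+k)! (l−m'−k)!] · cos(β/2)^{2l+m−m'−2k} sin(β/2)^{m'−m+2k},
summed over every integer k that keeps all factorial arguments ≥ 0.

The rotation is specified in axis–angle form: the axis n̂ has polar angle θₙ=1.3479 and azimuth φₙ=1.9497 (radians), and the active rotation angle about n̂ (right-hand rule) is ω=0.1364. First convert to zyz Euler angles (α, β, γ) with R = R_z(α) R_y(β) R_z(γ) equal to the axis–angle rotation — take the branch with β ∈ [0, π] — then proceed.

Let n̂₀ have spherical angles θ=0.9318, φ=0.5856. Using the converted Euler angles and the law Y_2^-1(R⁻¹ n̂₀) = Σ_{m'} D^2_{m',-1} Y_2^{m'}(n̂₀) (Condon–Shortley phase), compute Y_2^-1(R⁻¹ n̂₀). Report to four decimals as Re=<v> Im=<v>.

Re=0.3233 Im=-0.2110

Axis–angle → zyz. n̂ = (sinθₙcosφₙ, sinθₙsinφₙ, cosθₙ) = (-0.360751, +0.906087, +0.221055), ω = 0.1364.
R = I cosω + sinω [n̂]ₓ + (1−cosω) n̂n̂ᵀ gives
  R = [+0.991921, -0.033095, +0.122467; +0.027023, +0.998337, +0.050914; -0.123948, -0.047194, +0.991166]
β = atan2(√(R₁₃²+R₂₃²), R₃₃) = 0.133021; α = atan2(R₂₃, R₁₃) mod 2π = 0.394002; γ = atan2(R₃₂, −R₃₁) mod 2π = 5.919380
Need the full column D^2_{m',-1} for m'=−2..2 at α=0.3940, β=0.1330, γ=5.9194.
cos(β/2)=0.997789, sin(β/2)=0.066461
d^2_{-2,-1}: single k=1 term ⇒ +0.132043;  D = +0.120340+0.054348i
d^2_{-1,-1}: k∈[0..1] ⇒ +0.991185 -0.013193 = +0.977993;  D = +0.977547+0.029527i
d^2_{0,-1}: k∈[0..1] ⇒ -0.161719 +0.000717 = -0.161001;  D = -0.150464+0.057290i
d^2_{1,-1}: k∈[0..1] ⇒ +0.013193 -0.000020 = +0.013173;  D = +0.009568-0.009054i
d^2_{2,-1}: single k=0 term ⇒ -0.000586;  D = -0.000238+0.000535i
Y_2^{m'}(θ=0.9318,φ=0.5856) and Σ D·Y over m':
  (+0.1203+0.0543i)·(+0.0968-0.2293i)  (+0.9775+0.0295i)·(+0.3082-0.2044i)  (-0.1505+0.0573i)·(+0.0211+0.0000i)  (+0.0096-0.0091i)·(-0.3082-0.2044i)  (-0.0002+0.0005i)·(+0.0968+0.2293i)
Y_2^-1(R⁻¹ n̂) = +0.323313-0.211002i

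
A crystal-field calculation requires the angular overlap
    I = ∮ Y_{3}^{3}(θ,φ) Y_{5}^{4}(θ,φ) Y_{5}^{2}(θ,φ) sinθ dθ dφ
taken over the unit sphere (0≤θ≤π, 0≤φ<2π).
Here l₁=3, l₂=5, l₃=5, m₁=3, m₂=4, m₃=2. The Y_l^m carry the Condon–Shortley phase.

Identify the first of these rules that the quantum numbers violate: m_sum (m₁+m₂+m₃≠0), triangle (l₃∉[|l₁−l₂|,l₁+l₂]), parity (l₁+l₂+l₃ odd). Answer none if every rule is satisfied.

m_sum

m₁+m₂+m₃ = 3 + 4 + 2 = 9  ✗
triangle: |3−5|=2 ≤ l₃=5 ≤ 3+5=8
parity: l₁+l₂+l₃ = 13 is odd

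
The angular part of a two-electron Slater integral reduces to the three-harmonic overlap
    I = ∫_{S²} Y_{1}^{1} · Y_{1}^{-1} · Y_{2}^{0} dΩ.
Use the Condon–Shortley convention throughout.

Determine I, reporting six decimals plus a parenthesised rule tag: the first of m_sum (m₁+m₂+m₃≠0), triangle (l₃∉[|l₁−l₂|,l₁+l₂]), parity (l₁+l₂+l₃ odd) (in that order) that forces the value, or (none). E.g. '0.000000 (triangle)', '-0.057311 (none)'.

0.126157 (none)

Checks pass: Σm=0; 4 even; l₃=2∈[0,2].
(2·1+1)(2·1+1)(2·2+1) = 45
Δ: 0! 2! 2! / 5! → 1/30
sum: t=0:+1/1 = 1/1
3j²(1 1 2; 0 0 0) = Δ·Π!·Σ² = 2/15  (sign +1)
sum: t=0:+1/4 = 1/4
3j²(1 1 2; 1 -1 0) = Δ·Π!·Σ² = 1/30  (sign +1)
combine: 4πI² = 45·2/15·1/30 = 1/5
take √, sign +1: I = 0.12615663
No selection rule forces the value: the integral is nonzero (none).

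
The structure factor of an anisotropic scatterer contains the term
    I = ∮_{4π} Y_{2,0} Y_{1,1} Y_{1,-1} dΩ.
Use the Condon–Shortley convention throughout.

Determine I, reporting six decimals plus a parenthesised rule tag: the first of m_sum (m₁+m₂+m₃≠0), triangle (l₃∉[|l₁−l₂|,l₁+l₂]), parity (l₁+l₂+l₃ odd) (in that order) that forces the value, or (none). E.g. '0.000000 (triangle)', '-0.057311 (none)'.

Checks pass: Σm=0; 4 even; l₃=1∈[1,3].
(2·2+1)(2·1+1)(2·1+1) = 45
Δ: 2! 2! 0! / 5! → 1/30
sum: t=1:−1/1 = -1/1
3j²(2 1 1; 0 0 0) = Δ·Π!·Σ² = 2/15  (sign +1)
sum: t=2:+1/4 = 1/4
3j²(2 1 1; 0 1 -1) = Δ·Π!·Σ² = 1/30  (sign +1)
combine: 4πI² = 45·2/15·1/30 = 1/5
take √, sign +1: I = 0.12615663
No selection rule forces the value: the integral is nonzero (none).

0.126157 (none)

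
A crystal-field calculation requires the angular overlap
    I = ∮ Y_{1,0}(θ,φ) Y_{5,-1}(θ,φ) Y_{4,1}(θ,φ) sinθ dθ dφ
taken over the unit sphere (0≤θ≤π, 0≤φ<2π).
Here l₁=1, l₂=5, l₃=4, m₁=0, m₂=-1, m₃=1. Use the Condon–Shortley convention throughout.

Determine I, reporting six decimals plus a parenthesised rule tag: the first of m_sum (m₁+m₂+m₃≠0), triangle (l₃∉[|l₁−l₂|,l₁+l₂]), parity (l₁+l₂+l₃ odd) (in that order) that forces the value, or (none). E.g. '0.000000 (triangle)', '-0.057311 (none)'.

Checks pass: Σm=0; 10 even; l₃=4∈[4,6].
(2·1+1)(2·5+1)(2·4+1) = 297
Δ: 2! 0! 8! / 11! → 1/495
sum: t=1:−1/576 = -1/576
3j²(1 5 4; 0 0 0) = Δ·Π!·Σ² = 5/99  (sign -1)
sum: t=1:−1/720 = -1/720
3j²(1 5 4; 0 -1 1) = Δ·Π!·Σ² = 8/165  (sign +1)
combine: 4πI² = 297·5/99·8/165 = 8/11
take √, sign -1: I = -0.24057125
No selection rule forces the value: the integral is nonzero (none).

-0.240571 (none)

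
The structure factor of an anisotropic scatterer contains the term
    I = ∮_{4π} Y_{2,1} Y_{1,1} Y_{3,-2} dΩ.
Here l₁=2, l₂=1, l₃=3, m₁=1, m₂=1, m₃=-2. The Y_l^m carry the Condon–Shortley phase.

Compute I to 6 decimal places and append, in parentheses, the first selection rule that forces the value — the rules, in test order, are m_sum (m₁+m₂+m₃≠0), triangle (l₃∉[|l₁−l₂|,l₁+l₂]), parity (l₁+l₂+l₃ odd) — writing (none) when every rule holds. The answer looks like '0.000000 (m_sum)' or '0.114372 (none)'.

0.261169 (none)

Checks pass: Σm=0; 6 even; l₃=3∈[1,3].
(2·2+1)(2·1+1)(2·3+1) = 105
Δ: 0! 4! 2! / 7! → 1/105
sum: t=0:+1/4 = 1/4
3j²(2 1 3; 0 0 0) = Δ·Π!·Σ² = 3/35  (sign -1)
sum: t=0:+1/12 = 1/12
3j²(2 1 3; 1 1 -2) = Δ·Π!·Σ² = 2/21  (sign -1)
combine: 4πI² = 105·3/35·2/21 = 6/7
take √, sign +1: I = 0.26116903
No selection rule forces the value: the integral is nonzero (none).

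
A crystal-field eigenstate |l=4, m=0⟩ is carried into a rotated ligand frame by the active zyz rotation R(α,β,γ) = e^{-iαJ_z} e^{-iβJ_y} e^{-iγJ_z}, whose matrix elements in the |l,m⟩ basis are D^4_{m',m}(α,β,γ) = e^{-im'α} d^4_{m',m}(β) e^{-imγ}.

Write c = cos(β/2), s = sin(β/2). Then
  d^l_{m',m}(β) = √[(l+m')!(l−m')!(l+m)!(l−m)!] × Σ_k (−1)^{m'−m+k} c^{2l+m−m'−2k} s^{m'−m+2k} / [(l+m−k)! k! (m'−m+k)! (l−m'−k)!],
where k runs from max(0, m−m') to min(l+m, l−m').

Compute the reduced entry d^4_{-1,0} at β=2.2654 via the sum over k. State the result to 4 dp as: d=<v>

d=0.0363

d^4_{-1,0}(β=2.2654) via the finite sum:
With c≡cos(β/2)=0.424216 and s≡sin(β/2)=0.905561, N=[6·120·24·24]^{1/2}=643.987578
The bounds max(0,m−m')=1 and min(l+m,l−m')=4 give 4 terms
  k=1: (−1)^0·643.9876/(144)·0.4242^7·0.9056^1 = +0.010013
  k=2: (−1)^1·643.9876/(24)·0.4242^5·0.9056^3 = -0.273751
  k=3: (−1)^2·643.9876/(24)·0.4242^3·0.9056^5 = +1.247431
  k=4: (−1)^3·643.9876/(144)·0.4242^1·0.9056^7 = -0.947384
d^4_{-1,0}(2.2654) = +0.010013 -0.273751 +1.247431 -0.947384 = +0.036309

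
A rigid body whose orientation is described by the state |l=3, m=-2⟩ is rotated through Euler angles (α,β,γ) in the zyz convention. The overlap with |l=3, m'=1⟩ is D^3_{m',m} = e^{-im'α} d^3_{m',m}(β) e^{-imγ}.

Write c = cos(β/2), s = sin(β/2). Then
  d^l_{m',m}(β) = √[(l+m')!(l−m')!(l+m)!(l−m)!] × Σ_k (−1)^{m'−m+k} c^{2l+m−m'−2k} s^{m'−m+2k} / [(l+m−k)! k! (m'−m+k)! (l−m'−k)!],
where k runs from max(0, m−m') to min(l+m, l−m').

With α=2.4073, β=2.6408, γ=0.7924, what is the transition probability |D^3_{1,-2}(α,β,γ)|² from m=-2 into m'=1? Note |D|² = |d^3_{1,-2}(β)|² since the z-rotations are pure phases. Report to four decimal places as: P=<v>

Split into d^3_{1,-2}(β=2.6408) × two z-phases.
c=cos(2.640800/2)=0.247788, s=sin(2.640800/2)=0.968814; N=√[24·2·1·120]=75.894664
The bounds max(0,m−m')=0 and min(l+m,l−m')=1 give 2 terms
  k=0: (−1)^3·75.8947/(12)·0.2478^3·0.9688^3 = -0.087497
  k=1: (−1)^4·75.8947/(24)·0.2478^1·0.9688^5 = +0.668779
d^3_{1,-2}(2.6408) = -0.087497 +0.668779 = +0.581283
|D^3_{1,-2}|² = |d^3_{1,-2}(β)|² = (+0.581283)² = 0.337889 (the z-rotation phases have unit modulus)

P=0.3379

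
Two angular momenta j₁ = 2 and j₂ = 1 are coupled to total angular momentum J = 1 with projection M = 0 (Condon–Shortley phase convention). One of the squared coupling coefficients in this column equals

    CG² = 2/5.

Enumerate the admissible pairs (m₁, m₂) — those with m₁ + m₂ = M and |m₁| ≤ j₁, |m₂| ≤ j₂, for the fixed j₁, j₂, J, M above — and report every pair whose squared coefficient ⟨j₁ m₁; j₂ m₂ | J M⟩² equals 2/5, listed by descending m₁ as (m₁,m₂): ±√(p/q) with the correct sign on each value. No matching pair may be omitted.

Admissible pairs with m₁+m₂ = M = 0: (-1,1), (0,0), (1,-1)
  (m₁,m₂)=(1,-1): CG² = 3/10, CG = +√(3/10)
  (m₁,m₂)=(0,0): CG² = 2/5, CG = −√(2/5)   ← matches the target
  (m₁,m₂)=(-1,1): CG² = 3/10, CG = +√(3/10)
Pairs with CG² = 2/5: (0,0): −√(2/5)

(0,0): −√(2/5)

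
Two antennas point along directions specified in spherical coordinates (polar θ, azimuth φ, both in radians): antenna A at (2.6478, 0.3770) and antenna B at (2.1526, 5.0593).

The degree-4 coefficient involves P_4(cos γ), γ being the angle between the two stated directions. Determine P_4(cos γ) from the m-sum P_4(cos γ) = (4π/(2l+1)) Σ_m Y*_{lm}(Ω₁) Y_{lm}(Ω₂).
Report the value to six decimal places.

-0.243250

Expand P_4 via completeness: Σ_{m} conj(Y_{4,m}) at Ω₁ times Y_{4,m} at Ω₂ —
  m=-4: Y*=0.00140 + 0.02229j  Y=0.03927 - 0.21201j  product 0.00478 + 0.00058j
  m=-3: Y*=-0.04996 - 0.10618j  Y=0.34608 + 0.20280j  product 0.00424 - 0.04688j
  m=-2: Y*=0.24254 + 0.22777j  Y=-0.19996 + 0.16633j  product -0.08638 - 0.00520j
  m=-1: Y*=-0.44563 - 0.17644j  Y=0.06544 + 0.18100j  product 0.00278 - 0.09220j
  m=+0: Y*=0.08256 + 0.00000j  Y=-0.30336 + 0.00000j  product -0.02505 + 0.00000j
  m=+1: Y*=0.44563 - 0.17644j  Y=-0.06544 + 0.18100j  product 0.00278 + 0.09220j
  m=+2: Y*=0.24254 - 0.22777j  Y=-0.19996 - 0.16633j  product -0.08638 + 0.00520j
  m=+3: Y*=0.04996 - 0.10618j  Y=-0.34608 + 0.20280j  product 0.00424 + 0.04688j
  m=+4: Y*=0.00140 - 0.02229j  Y=0.03927 + 0.21201j  product 0.00478 - 0.00058j
Σ over m = -0.17422 - 0.00000j; ×(4π/9) → -0.24325 - 0.00000j. Real part: -0.243250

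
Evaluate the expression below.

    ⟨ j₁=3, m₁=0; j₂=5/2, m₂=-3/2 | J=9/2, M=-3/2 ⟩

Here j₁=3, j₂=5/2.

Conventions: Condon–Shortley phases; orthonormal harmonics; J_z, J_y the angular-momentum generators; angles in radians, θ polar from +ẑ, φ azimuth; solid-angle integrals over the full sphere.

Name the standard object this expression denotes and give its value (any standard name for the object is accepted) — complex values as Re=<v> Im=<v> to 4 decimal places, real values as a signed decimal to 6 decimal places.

Clebsch–Gordan coefficient, +√(45/154) ≈ +0.540562

This is a Clebsch–Gordan (vector-coupling) coefficient.
√[10·1!5!4!/11! · 3!3!1!4!3!6!] = √(207360/77)
  +(−1)^0/∏(0,1,3,1,2,3)! = 1/72  (running 1/72)
  +(−1)^1/∏(1,0,2,0,3,4)! = -1/288  (running 1/96)
⟨..|..⟩ = √(207360/77)·(1/96) = +0.540562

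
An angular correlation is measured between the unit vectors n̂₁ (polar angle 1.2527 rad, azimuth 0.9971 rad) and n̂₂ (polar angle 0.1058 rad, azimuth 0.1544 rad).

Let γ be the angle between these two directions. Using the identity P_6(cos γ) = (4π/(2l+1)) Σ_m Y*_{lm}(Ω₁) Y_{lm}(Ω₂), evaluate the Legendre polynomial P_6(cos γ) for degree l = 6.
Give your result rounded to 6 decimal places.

0.265022

Term-by-term m-sum for l=6 (normalisation 4π/13 = 0.966644):
  [-6]  conj(Y_{6,-6})(Ω₁) = (0.338831, -0.105030) ; Y_{6,-6}(Ω₂) = (0.000000, -0.000001) ; Δ = (0.000000, -0.000000)
  [-5]  conj(Y_{6,-5})(Ω₁) = (0.109140, -0.389633) ; Y_{6,-5}(Ω₂) = (0.000016, -0.000015) ; Δ = (-0.000004, -0.000008)
  [-4]  conj(Y_{6,-4})(Ω₁) = (-0.014619, -0.016534) ; Y_{6,-4}(Ω₂) = (0.000357, -0.000254) ; Δ = (-0.000009, -0.000002)
  [-3]  conj(Y_{6,-3})(Ω₁) = (0.332104, -0.050292) ; Y_{6,-3}(Ω₂) = (0.005376, -0.002685) ; Δ = (0.001650, -0.001162)
  [-2]  conj(Y_{6,-2})(Ω₁) = (0.053720, -0.119203) ; Y_{6,-2}(Ω₂) = (0.053527, -0.017075) ; Δ = (0.000840, -0.007298)
  [-1]  conj(Y_{6,-1})(Ω₁) = (0.158168, 0.244768) ; Y_{6,-1}(Ω₂) = (0.324996, -0.050582) ; Δ = (0.063785, 0.071548)
  [+0]  conj(Y_{6,0})(Ω₁) = (0.157211, -0.000000) ; Y_{6,0}(Ω₂) = (0.900977, 0.000000) ; Δ = (0.141644, 0.000000)
  [+1]  conj(Y_{6,1})(Ω₁) = (-0.158168, 0.244768) ; Y_{6,1}(Ω₂) = (-0.324996, -0.050582) ; Δ = (0.063785, -0.071548)
  [+2]  conj(Y_{6,2})(Ω₁) = (0.053720, 0.119203) ; Y_{6,2}(Ω₂) = (0.053527, 0.017075) ; Δ = (0.000840, 0.007298)
  [+3]  conj(Y_{6,3})(Ω₁) = (-0.332104, -0.050292) ; Y_{6,3}(Ω₂) = (-0.005376, -0.002685) ; Δ = (0.001650, 0.001162)
  [+4]  conj(Y_{6,4})(Ω₁) = (-0.014619, 0.016534) ; Y_{6,4}(Ω₂) = (0.000357, 0.000254) ; Δ = (-0.000009, 0.000002)
  [+5]  conj(Y_{6,5})(Ω₁) = (-0.109140, -0.389633) ; Y_{6,5}(Ω₂) = (-0.000016, -0.000015) ; Δ = (-0.000004, 0.000008)
  [+6]  conj(Y_{6,6})(Ω₁) = (0.338831, 0.105030) ; Y_{6,6}(Ω₂) = (0.000000, 0.000001) ; Δ = (0.000000, 0.000000)
Σ over m = (0.274167, -0.000000); ×(4π/13) → (0.265022, -0.000000). Real part: 0.265022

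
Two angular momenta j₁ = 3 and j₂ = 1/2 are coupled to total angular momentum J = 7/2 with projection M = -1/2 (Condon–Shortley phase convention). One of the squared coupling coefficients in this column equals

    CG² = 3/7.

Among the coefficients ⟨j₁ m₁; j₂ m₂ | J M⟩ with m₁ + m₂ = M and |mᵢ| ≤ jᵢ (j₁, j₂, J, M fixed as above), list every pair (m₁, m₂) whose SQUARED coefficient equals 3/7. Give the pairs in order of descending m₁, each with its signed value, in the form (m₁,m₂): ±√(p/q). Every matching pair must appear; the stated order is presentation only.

(-1,1/2): +√(3/7)

Admissible pairs with m₁+m₂ = M = -1/2: (-1,1/2), (0,-1/2)
  (m₁,m₂)=(0,-1/2): CG² = 4/7, CG = +√(4/7)
  (m₁,m₂)=(-1,1/2): CG² = 3/7, CG = +√(3/7)   ← matches the target
Pairs with CG² = 3/7: (-1,1/2): +√(3/7)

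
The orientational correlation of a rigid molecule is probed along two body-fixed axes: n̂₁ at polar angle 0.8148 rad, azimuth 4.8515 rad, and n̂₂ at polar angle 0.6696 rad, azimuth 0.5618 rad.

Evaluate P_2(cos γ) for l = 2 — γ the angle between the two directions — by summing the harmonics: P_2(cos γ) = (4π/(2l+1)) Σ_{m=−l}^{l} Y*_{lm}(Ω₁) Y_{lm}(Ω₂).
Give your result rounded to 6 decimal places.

Summing Y*_{l m}(θ₁,φ₁)·Y_{l m}(θ₂,φ₂) over m ∈ [−2, 2]; prefactor 4π/(2·2+1) = 2.513274:
  m=-2: (-0.196624-0.056162i) × (+0.064350-0.134173i) = -0.020188+0.022768i  (running Σ = -0.020188+0.022768i)
  m=-1: (+0.053469-0.381881i) × (+0.318175-0.200278i) = -0.059470-0.132214i  (running Σ = -0.079658-0.109446i)
  m=0: (+0.129893-0.000000i) × (+0.266284+0.000000i) = +0.034588+0.000000i  (running Σ = -0.045070-0.109446i)
  m=1: (-0.053469-0.381881i) × (-0.318175-0.200278i) = -0.059470+0.132214i  (running Σ = -0.104540+0.022768i)
  m=2: (-0.196624+0.056162i) × (+0.064350+0.134173i) = -0.020188-0.022768i  (running Σ = -0.124728+0.000000i)
Accumulated sum -0.124728+0.000000i; after 4π/(2l+1) scaling, -0.313475+0.000000i ⇒ P_2 = -0.313475

-0.313475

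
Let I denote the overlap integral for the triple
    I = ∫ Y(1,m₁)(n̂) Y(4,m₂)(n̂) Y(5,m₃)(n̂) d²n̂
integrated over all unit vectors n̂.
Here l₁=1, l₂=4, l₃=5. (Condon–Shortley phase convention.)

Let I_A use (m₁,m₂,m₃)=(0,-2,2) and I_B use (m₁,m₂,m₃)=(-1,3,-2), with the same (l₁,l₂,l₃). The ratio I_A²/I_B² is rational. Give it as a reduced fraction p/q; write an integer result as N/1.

Same 1,4,5: normalisation and zero-m 3j drop out of the ratio.
A: Δ: 0! 2! 8! / 11! → 1/495; sum: t=0:+1/1440 = 1/1440; 3j²(1 4 5; 0 -2 2) = Δ·Π!·Σ² = 7/165  (sign -1)
B: Δ: 0! 2! 8! / 11! → 1/495; sum: t=0:+1/10080 = 1/10080; 3j²(1 4 5; -1 3 -2) = Δ·Π!·Σ² = 1/165  (sign -1)
I_A²/I_B² = (7/165)/(1/165) = 7/1

7/1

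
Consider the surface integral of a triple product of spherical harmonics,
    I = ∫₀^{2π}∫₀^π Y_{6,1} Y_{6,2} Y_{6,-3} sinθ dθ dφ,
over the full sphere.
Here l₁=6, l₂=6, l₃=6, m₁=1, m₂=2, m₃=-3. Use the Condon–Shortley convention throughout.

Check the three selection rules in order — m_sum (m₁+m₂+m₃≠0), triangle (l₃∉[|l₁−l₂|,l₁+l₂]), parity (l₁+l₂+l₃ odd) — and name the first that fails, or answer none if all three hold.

none

m₁+m₂+m₃ = 1 + 2 − 3 = 0  ✓
triangle: |6−6|=0 ≤ l₃=6 ≤ 6+6=12  ✓
parity: l₁+l₂+l₃ = 18 is even  ✓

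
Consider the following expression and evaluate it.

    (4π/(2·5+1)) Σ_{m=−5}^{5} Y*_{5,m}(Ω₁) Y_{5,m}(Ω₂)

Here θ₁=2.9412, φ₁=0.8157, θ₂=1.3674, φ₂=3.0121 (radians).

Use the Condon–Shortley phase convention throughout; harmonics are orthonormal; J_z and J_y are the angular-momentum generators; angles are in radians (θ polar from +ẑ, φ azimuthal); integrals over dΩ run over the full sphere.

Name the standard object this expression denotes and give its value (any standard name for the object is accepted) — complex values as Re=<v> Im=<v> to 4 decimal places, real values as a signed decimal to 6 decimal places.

This sum is the spherical-harmonic addition theorem: it equals the Legendre polynomial P_l(cos γ) of the angle γ between the two directions.
Summing Y*_{l m}(θ₁,φ₁)·Y_{l m}(θ₂,φ₂) over m ∈ [−5, 5]; prefactor 4π/(2·5+1) = 1.142397:
  [-5]  conj(Y_{5,-5})(Ω₁) = (-0.000086, -0.000117) ; Y_{5,-5}(Ω₂) = (-0.333584, -0.252260) ; Δ = (-0.000001, 0.000061)
  [-4]  conj(Y_{5,-4})(Ω₁) = (0.002242, 0.000273) ; Y_{5,-4}(Ω₂) = (0.236993, 0.135055) ; Δ = (0.000494, 0.000367)
  [-3]  conj(Y_{5,-3})(Ω₁) = (-0.016024, 0.013347) ; Y_{5,-3}(Ω₂) = (0.190321, 0.077894) ; Δ = (-0.004089, 0.001292)
  [-2]  conj(Y_{5,-2})(Ω₁) = (0.007498, -0.123565) ; Y_{5,-2}(Ω₂) = (-0.278564, -0.073802) ; Δ = (-0.011208, 0.033867)
  [-1]  conj(Y_{5,-1})(Ω₁) = (0.302517, 0.321429) ; Y_{5,-1}(Ω₂) = (-0.144243, -0.018783) ; Δ = (-0.037598, -0.052046)
  [+0]  conj(Y_{5,0})(Ω₁) = (-0.673912, -0.000000) ; Y_{5,0}(Ω₂) = (0.289358, 0.000000) ; Δ = (-0.195002, -0.000000)
  [+1]  conj(Y_{5,1})(Ω₁) = (-0.302517, 0.321429) ; Y_{5,1}(Ω₂) = (0.144243, -0.018783) ; Δ = (-0.037598, 0.052046)
  [+2]  conj(Y_{5,2})(Ω₁) = (0.007498, 0.123565) ; Y_{5,2}(Ω₂) = (-0.278564, 0.073802) ; Δ = (-0.011208, -0.033867)
  [+3]  conj(Y_{5,3})(Ω₁) = (0.016024, 0.013347) ; Y_{5,3}(Ω₂) = (-0.190321, 0.077894) ; Δ = (-0.004089, -0.001292)
  [+4]  conj(Y_{5,4})(Ω₁) = (0.002242, -0.000273) ; Y_{5,4}(Ω₂) = (0.236993, -0.135055) ; Δ = (0.000494, -0.000367)
  [+5]  conj(Y_{5,5})(Ω₁) = (0.000086, -0.000117) ; Y_{5,5}(Ω₂) = (0.333584, -0.252260) ; Δ = (-0.000001, -0.000061)
Total Σ_m = (-0.299806, 0.000000). Multiply by 1.142397: (-0.342498, 0.000000). P_5(cos γ) = -0.342498

Legendre polynomial (addition theorem), -0.342498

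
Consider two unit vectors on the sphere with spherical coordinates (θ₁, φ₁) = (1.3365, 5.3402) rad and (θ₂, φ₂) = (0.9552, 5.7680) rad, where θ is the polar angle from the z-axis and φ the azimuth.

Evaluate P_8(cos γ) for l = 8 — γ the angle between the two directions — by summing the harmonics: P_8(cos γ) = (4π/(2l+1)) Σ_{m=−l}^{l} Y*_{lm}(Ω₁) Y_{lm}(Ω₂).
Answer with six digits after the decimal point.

Expand P_8 via completeness: Σ_{m} conj(Y_{8,m}) at Ω₁ times Y_{8,m} at Ω₂ —
  m=-8: Y*=(0.126020, -0.393275)  Y=(-0.056684, -0.084494)  product (-0.040373, 0.011645)
  m=-7: Y*=(0.374541, -0.123168)  Y=(-0.257327, -0.129003)  product (-0.112268, -0.016623)
  m=-6: Y*=(-0.049505, -0.035738)  Y=(-0.445518, 0.022509)  product (0.022860, 0.014807)
  m=-5: Y*=(-0.000914, -0.360204)  Y=(-0.287823, 0.182730)  product (0.066083, 0.103508)
  m=-4: Y*=(0.051985, -0.037931)  Y=(0.031300, -0.058690)  product (-0.000599, -0.004238)
  m=-3: Y*=(-0.303984, -0.098259)  Y=(-0.009236, -0.365858)  product (-0.033141, 0.112122)
  m=-2: Y*=(-0.036476, -0.111876)  Y=(-0.065729, -0.109546)  product (-0.009858, 0.011349)
  m=-1: Y*=(-0.174321, 0.240189)  Y=(0.271647, 0.153803)  product (-0.084295, 0.038435)
  m=+0: Y*=(-0.132722, -0.000000)  Y=(0.178006, 0.000000)  product (-0.023625, -0.000000)
  m=+1: Y*=(0.174321, 0.240189)  Y=(-0.271647, 0.153803)  product (-0.084295, -0.038435)
  m=+2: Y*=(-0.036476, 0.111876)  Y=(-0.065729, 0.109546)  product (-0.009858, -0.011349)
  m=+3: Y*=(0.303984, -0.098259)  Y=(0.009236, -0.365858)  product (-0.033141, -0.112122)
  m=+4: Y*=(0.051985, 0.037931)  Y=(0.031300, 0.058690)  product (-0.000599, 0.004238)
  m=+5: Y*=(0.000914, -0.360204)  Y=(0.287823, 0.182730)  product (0.066083, -0.103508)
  m=+6: Y*=(-0.049505, 0.035738)  Y=(-0.445518, -0.022509)  product (0.022860, -0.014807)
  m=+7: Y*=(-0.374541, -0.123168)  Y=(0.257327, -0.129003)  product (-0.112268, 0.016623)
  m=+8: Y*=(0.126020, 0.393275)  Y=(-0.056684, 0.084494)  product (-0.040373, -0.011645)
Accumulated sum (-0.406809, -0.000000); after 4π/(2l+1) scaling, (-0.300712, -0.000000) ⇒ P_8 = -0.300712

-0.300712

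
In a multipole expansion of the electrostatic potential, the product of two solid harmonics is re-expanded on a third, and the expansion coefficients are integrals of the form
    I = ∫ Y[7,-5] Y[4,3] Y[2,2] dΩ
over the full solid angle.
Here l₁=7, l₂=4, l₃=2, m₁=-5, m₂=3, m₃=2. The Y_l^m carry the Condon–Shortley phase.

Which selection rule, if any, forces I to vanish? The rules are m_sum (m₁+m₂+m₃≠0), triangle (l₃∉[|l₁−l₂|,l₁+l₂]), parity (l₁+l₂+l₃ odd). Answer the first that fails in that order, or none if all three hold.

m₁+m₂+m₃ = -5 + 3 + 2 = 0  ✓
triangle: need |l₁−l₂| ≤ l₃ ≤ l₁+l₂ = [3,11]; l₃=2 is outside  ✗
parity: l₁+l₂+l₃ = 13 is odd

triangle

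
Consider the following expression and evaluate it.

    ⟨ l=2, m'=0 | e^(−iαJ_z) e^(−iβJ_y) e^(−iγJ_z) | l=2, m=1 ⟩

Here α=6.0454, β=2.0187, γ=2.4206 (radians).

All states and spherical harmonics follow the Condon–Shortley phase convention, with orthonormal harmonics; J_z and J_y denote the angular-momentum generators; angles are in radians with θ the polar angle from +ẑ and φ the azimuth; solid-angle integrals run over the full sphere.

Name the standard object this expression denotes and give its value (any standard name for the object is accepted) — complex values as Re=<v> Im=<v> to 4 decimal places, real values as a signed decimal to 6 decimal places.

This is a Wigner D-matrix element — the rotation-matrix element ⟨l m'| R(α,β,γ) |l m⟩ in the angular-momentum basis.
First d^2_{0,1}(β=2.0187), then the phase factors e^{-i(0)α} and e^{-i(1)γ}:
Half-angle: c=0.532411, s=0.846486. N=√(2·2·6·1)=4.898979
The bounds max(0,m−m')=1 and min(l+m,l−m')=2 give 2 terms
  k=1: (−1)^0·4.8990/(2)·0.5324^3·0.8465^1 = +0.312922
  k=2: (−1)^1·4.8990/(2)·0.5324^1·0.8465^3 = -0.791010
d^2_{0,1}(2.0187) = +0.312922 -0.791010 = -0.478088
Phases: e^{-i·(0)·6.0454}=+1.000000+0.000000i, e^{-i·(1)·2.4206}=-0.751151-0.660131i ⇒ D=+0.359116+0.315600i

Wigner D-matrix element, Re=0.3591 Im=0.3156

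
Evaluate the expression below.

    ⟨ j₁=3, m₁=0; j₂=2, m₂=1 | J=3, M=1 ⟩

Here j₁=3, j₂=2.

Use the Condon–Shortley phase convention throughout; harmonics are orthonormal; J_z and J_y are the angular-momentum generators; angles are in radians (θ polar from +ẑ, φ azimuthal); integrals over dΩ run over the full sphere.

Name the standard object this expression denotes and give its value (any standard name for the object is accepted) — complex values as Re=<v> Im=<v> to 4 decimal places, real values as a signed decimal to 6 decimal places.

This is a Clebsch–Gordan (vector-coupling) coefficient.
√[7·2!4!2!/9! · 3!3!3!1!4!2!] = √(96/5)
  +(−1)^1/∏(1,1,2,2,2,0)! = -1/8  (running -1/8)
  +(−1)^2/∏(2,0,1,1,3,1)! = 1/12  (running -1/24)
⟨..|..⟩ = √(96/5)·(-1/24) = -0.182574

Clebsch–Gordan coefficient, −√(1/30) ≈ -0.182574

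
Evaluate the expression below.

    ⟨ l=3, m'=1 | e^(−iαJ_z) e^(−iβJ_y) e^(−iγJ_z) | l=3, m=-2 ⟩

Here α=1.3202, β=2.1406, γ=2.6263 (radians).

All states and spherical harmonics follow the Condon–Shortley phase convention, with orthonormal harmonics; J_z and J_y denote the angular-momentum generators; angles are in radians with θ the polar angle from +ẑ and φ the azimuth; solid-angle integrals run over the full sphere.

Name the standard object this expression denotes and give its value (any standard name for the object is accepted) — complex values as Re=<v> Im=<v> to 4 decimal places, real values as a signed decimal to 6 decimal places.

This is a Wigner D-matrix element — the rotation-matrix element ⟨l m'| R(α,β,γ) |l m⟩ in the angular-momentum basis.
D^3_{1,-2}(1.3202,2.1406,2.6263) = e^{-i·1·1.3202}·d^3_{1,-2}(2.1406)·e^{-i·-2·2.6263}. Compute d first:
c=cos(2.140600/2)=0.479861, s=sin(2.140600/2)=0.877345; N=√[24·2·1·120]=75.894664
Admissible k: 0..1 (factorial args all ≥0)
  k=0: (−1)^3·75.8947/(12)·0.4799^3·0.8773^3 = -0.471940
  k=1: (−1)^4·75.8947/(24)·0.4799^1·0.8773^5 = +0.788799
d^3_{1,-2}(2.1406) = -0.471940 +0.788799 = +0.316859
Phases: e^{-i·(1)·1.3202}=+0.247982-0.968765i, e^{-i·(-2)·2.6263}=+0.514317-0.857600i ⇒ D=-0.222838-0.225262i

Wigner D-matrix element, Re=-0.2228 Im=-0.2253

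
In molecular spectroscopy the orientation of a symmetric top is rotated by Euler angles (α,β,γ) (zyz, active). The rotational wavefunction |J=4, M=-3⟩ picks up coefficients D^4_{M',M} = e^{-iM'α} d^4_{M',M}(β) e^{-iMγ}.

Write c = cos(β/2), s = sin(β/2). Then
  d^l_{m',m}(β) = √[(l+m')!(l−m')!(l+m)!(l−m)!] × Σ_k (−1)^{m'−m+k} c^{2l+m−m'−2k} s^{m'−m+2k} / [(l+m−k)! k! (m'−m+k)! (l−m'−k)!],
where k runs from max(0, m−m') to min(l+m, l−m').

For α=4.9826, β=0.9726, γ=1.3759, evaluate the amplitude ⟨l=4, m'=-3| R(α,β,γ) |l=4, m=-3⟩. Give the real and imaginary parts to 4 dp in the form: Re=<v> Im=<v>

D^4_{-3,-3}(4.9826,0.9726,1.3759) = e^{-i·-3·4.9826}·d^4_{-3,-3}(0.9726)·e^{-i·-3·1.3759}. Compute d first:
c=cos(0.972600/2)=0.884068, s=sin(0.972600/2)=0.467358; N=√[1·5040·1·5040]=5040.000000
The bounds max(0,m−m')=0 and min(l+m,l−m')=1 give 2 terms
  k=0: (−1)^0·5040.0000/(5040)·0.8841^8·0.4674^0 = +0.373152
  k=1: (−1)^1·5040.0000/(720)·0.8841^6·0.4674^2 = -0.729982
d^4_{-3,-3}(0.9726) = +0.373152 -0.729982 = -0.356829
Attach z-rotation phases: D = e^{-i(-3)(4.9826)}·(-0.356829)·e^{-i(-3)(1.3759)} = -0.347760-0.079939i

Re=-0.3478 Im=-0.0799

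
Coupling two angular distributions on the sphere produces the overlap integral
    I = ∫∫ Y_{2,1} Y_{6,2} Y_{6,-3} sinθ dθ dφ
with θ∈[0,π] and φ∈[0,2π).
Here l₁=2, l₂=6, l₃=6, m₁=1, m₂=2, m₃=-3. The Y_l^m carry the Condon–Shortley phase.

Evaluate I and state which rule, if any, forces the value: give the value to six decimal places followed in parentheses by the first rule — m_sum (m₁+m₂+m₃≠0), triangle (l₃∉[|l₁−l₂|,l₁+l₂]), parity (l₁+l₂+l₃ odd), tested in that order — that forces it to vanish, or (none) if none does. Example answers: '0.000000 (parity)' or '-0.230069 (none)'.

m-sum 0 ✓  L=14 even ✓  4≤6≤8 ✓
Π(2lᵢ+1) = 5×13×13 = 845
triangle coeff Δ(2,6,6) = 1/90090
Σ_t [0,2]: t=0:+1/69120 t=1:−1/14400 t=2:+1/69120 = -7/172800
(3j)²=14/715 [(2 6 6; 0 0 0)], sign=-1
Σ_t [0,1]: t=0:+1/161280 t=1:−1/60480 = -1/96768
(3j)²=15/1001 [(2 6 6; 1 2 -3)], sign=+1
⇒ 4πI² = 30/121
I = (-1)√(30/121/(4π)) = -0.14046335
No selection rule forces the value: the integral is nonzero (none).

-0.140463 (none)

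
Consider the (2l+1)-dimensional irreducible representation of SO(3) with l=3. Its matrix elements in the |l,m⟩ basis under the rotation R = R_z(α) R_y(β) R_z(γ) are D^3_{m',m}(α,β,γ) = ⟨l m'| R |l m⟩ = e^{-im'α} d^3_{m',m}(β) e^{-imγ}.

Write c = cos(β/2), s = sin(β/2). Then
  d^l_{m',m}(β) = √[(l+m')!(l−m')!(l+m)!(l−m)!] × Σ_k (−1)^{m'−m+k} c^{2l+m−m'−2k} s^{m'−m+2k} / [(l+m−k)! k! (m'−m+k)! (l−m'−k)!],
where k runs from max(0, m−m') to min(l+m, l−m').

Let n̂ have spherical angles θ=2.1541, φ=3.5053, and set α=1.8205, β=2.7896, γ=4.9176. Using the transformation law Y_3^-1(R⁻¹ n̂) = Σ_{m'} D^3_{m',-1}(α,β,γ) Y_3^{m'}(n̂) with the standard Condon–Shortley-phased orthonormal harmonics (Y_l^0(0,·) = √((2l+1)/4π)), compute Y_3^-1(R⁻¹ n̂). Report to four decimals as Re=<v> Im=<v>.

Need the full column D^3_{m',-1} for m'=−3..3 at α=1.8205, β=2.7896, γ=4.9176.
cos(β/2)=0.175089, sin(β/2)=0.984553
d^3_{-3,-1}: single k=2 term ⇒ +0.003528;  D = -0.002040-0.002879i
d^3_{-2,-1}: k∈[1..2] ⇒ +0.000512 -0.032398 = -0.031886;  D = +0.020654-0.024293i
d^3_{-1,-1}: k∈[0..2] ⇒ +0.000029 -0.007288 +0.172833 = +0.165573;  D = +0.148734+0.072751i
d^3_{0,-1}: k∈[0..2] ⇒ -0.000561 +0.053236 -0.561105 = -0.508431;  D = -0.103605+0.497763i
d^3_{1,-1}: k∈[0..2] ⇒ +0.005466 -0.230443 +0.910822 = +0.685845;  D = -0.685166+0.030505i
d^3_{2,-1}: k∈[0..1] ⇒ -0.032398 +0.512217 = +0.479818;  D = +0.139133+0.459203i
d^3_{3,-1}: single k=0 term ⇒ +0.111563;  D = +0.095464-0.057731i
Y_3^{m'}(θ=2.1541,φ=3.5053) and Σ D·Y over m':
  (-0.0020-0.0029i)·(-0.1120+0.2152i)  (+0.0207-0.0243i)·(-0.2929+0.2607i)  (+0.1487+0.0728i)·(-0.1303+0.0496i)  (-0.1036+0.4978i)·(+0.3049+0.0000i)  (-0.6852+0.0305i)·(+0.1303+0.0496i)  (+0.1391+0.4592i)·(-0.2929-0.2607i)  (+0.0955-0.0577i)·(+0.1120+0.2152i)
Y_3^-1(R⁻¹ n̂) = -0.042121-0.024668i

Re=-0.0421 Im=-0.0247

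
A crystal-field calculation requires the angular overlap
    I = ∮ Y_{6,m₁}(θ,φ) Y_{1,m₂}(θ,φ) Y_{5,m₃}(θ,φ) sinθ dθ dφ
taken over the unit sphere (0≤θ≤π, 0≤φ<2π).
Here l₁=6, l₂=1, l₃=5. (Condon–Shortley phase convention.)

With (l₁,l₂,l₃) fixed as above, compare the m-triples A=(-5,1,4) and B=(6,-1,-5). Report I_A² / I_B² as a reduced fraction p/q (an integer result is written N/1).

Same 6,1,5: normalisation and zero-m 3j drop out of the ratio.
A: Δ: 2! 10! 0! / 13! → 1/858; sum: t=2:+1/725760 = 1/725760; 3j²(6 1 5; -5 1 4) = Δ·Π!·Σ² = 5/78  (sign -1)
B: Δ: 2! 10! 0! / 13! → 1/858; sum: t=0:+1/7257600 = 1/7257600; 3j²(6 1 5; 6 -1 -5) = Δ·Π!·Σ² = 1/13  (sign +1)
I_A²/I_B² = (5/78)/(1/13) = 5/6

5/6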